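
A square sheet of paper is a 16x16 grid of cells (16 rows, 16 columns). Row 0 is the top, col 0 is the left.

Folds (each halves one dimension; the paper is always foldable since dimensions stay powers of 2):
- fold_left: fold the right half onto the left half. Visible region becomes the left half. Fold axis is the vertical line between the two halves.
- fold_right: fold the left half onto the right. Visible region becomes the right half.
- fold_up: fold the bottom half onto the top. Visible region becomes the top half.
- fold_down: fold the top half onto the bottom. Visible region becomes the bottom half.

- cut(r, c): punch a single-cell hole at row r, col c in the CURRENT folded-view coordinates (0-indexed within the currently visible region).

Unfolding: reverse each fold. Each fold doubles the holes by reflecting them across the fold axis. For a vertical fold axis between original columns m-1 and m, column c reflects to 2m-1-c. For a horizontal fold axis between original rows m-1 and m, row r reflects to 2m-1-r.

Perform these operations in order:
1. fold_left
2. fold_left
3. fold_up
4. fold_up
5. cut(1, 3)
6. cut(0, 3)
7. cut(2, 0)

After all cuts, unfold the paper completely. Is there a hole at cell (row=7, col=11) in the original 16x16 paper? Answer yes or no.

Op 1 fold_left: fold axis v@8; visible region now rows[0,16) x cols[0,8) = 16x8
Op 2 fold_left: fold axis v@4; visible region now rows[0,16) x cols[0,4) = 16x4
Op 3 fold_up: fold axis h@8; visible region now rows[0,8) x cols[0,4) = 8x4
Op 4 fold_up: fold axis h@4; visible region now rows[0,4) x cols[0,4) = 4x4
Op 5 cut(1, 3): punch at orig (1,3); cuts so far [(1, 3)]; region rows[0,4) x cols[0,4) = 4x4
Op 6 cut(0, 3): punch at orig (0,3); cuts so far [(0, 3), (1, 3)]; region rows[0,4) x cols[0,4) = 4x4
Op 7 cut(2, 0): punch at orig (2,0); cuts so far [(0, 3), (1, 3), (2, 0)]; region rows[0,4) x cols[0,4) = 4x4
Unfold 1 (reflect across h@4): 6 holes -> [(0, 3), (1, 3), (2, 0), (5, 0), (6, 3), (7, 3)]
Unfold 2 (reflect across h@8): 12 holes -> [(0, 3), (1, 3), (2, 0), (5, 0), (6, 3), (7, 3), (8, 3), (9, 3), (10, 0), (13, 0), (14, 3), (15, 3)]
Unfold 3 (reflect across v@4): 24 holes -> [(0, 3), (0, 4), (1, 3), (1, 4), (2, 0), (2, 7), (5, 0), (5, 7), (6, 3), (6, 4), (7, 3), (7, 4), (8, 3), (8, 4), (9, 3), (9, 4), (10, 0), (10, 7), (13, 0), (13, 7), (14, 3), (14, 4), (15, 3), (15, 4)]
Unfold 4 (reflect across v@8): 48 holes -> [(0, 3), (0, 4), (0, 11), (0, 12), (1, 3), (1, 4), (1, 11), (1, 12), (2, 0), (2, 7), (2, 8), (2, 15), (5, 0), (5, 7), (5, 8), (5, 15), (6, 3), (6, 4), (6, 11), (6, 12), (7, 3), (7, 4), (7, 11), (7, 12), (8, 3), (8, 4), (8, 11), (8, 12), (9, 3), (9, 4), (9, 11), (9, 12), (10, 0), (10, 7), (10, 8), (10, 15), (13, 0), (13, 7), (13, 8), (13, 15), (14, 3), (14, 4), (14, 11), (14, 12), (15, 3), (15, 4), (15, 11), (15, 12)]
Holes: [(0, 3), (0, 4), (0, 11), (0, 12), (1, 3), (1, 4), (1, 11), (1, 12), (2, 0), (2, 7), (2, 8), (2, 15), (5, 0), (5, 7), (5, 8), (5, 15), (6, 3), (6, 4), (6, 11), (6, 12), (7, 3), (7, 4), (7, 11), (7, 12), (8, 3), (8, 4), (8, 11), (8, 12), (9, 3), (9, 4), (9, 11), (9, 12), (10, 0), (10, 7), (10, 8), (10, 15), (13, 0), (13, 7), (13, 8), (13, 15), (14, 3), (14, 4), (14, 11), (14, 12), (15, 3), (15, 4), (15, 11), (15, 12)]

Answer: yes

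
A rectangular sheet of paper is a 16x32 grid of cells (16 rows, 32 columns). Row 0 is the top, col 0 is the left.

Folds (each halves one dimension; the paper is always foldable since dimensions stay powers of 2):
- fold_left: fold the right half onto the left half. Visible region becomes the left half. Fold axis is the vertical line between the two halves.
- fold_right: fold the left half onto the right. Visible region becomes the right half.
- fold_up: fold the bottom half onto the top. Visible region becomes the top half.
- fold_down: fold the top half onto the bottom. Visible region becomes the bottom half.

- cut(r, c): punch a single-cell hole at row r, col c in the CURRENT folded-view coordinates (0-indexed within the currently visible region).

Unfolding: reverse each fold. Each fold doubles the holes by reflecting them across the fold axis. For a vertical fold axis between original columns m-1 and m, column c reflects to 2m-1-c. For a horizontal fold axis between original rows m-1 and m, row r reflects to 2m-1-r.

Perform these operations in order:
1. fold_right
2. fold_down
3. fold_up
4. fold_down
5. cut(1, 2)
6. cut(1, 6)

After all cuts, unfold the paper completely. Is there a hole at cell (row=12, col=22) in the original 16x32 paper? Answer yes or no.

Answer: yes

Derivation:
Op 1 fold_right: fold axis v@16; visible region now rows[0,16) x cols[16,32) = 16x16
Op 2 fold_down: fold axis h@8; visible region now rows[8,16) x cols[16,32) = 8x16
Op 3 fold_up: fold axis h@12; visible region now rows[8,12) x cols[16,32) = 4x16
Op 4 fold_down: fold axis h@10; visible region now rows[10,12) x cols[16,32) = 2x16
Op 5 cut(1, 2): punch at orig (11,18); cuts so far [(11, 18)]; region rows[10,12) x cols[16,32) = 2x16
Op 6 cut(1, 6): punch at orig (11,22); cuts so far [(11, 18), (11, 22)]; region rows[10,12) x cols[16,32) = 2x16
Unfold 1 (reflect across h@10): 4 holes -> [(8, 18), (8, 22), (11, 18), (11, 22)]
Unfold 2 (reflect across h@12): 8 holes -> [(8, 18), (8, 22), (11, 18), (11, 22), (12, 18), (12, 22), (15, 18), (15, 22)]
Unfold 3 (reflect across h@8): 16 holes -> [(0, 18), (0, 22), (3, 18), (3, 22), (4, 18), (4, 22), (7, 18), (7, 22), (8, 18), (8, 22), (11, 18), (11, 22), (12, 18), (12, 22), (15, 18), (15, 22)]
Unfold 4 (reflect across v@16): 32 holes -> [(0, 9), (0, 13), (0, 18), (0, 22), (3, 9), (3, 13), (3, 18), (3, 22), (4, 9), (4, 13), (4, 18), (4, 22), (7, 9), (7, 13), (7, 18), (7, 22), (8, 9), (8, 13), (8, 18), (8, 22), (11, 9), (11, 13), (11, 18), (11, 22), (12, 9), (12, 13), (12, 18), (12, 22), (15, 9), (15, 13), (15, 18), (15, 22)]
Holes: [(0, 9), (0, 13), (0, 18), (0, 22), (3, 9), (3, 13), (3, 18), (3, 22), (4, 9), (4, 13), (4, 18), (4, 22), (7, 9), (7, 13), (7, 18), (7, 22), (8, 9), (8, 13), (8, 18), (8, 22), (11, 9), (11, 13), (11, 18), (11, 22), (12, 9), (12, 13), (12, 18), (12, 22), (15, 9), (15, 13), (15, 18), (15, 22)]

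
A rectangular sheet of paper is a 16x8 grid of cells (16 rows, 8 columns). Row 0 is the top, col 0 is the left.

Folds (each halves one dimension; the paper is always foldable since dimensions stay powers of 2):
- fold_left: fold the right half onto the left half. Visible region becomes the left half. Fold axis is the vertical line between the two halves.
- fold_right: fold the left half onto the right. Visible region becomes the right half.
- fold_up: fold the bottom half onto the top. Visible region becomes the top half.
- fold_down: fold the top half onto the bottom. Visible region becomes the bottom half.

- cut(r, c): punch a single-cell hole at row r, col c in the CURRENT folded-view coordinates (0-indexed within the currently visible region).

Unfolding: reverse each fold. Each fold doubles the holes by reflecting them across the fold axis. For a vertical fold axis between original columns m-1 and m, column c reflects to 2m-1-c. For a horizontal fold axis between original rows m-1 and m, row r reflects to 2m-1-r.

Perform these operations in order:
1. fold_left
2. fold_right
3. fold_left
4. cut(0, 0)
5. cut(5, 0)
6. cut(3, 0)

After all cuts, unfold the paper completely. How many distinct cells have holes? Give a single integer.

Answer: 24

Derivation:
Op 1 fold_left: fold axis v@4; visible region now rows[0,16) x cols[0,4) = 16x4
Op 2 fold_right: fold axis v@2; visible region now rows[0,16) x cols[2,4) = 16x2
Op 3 fold_left: fold axis v@3; visible region now rows[0,16) x cols[2,3) = 16x1
Op 4 cut(0, 0): punch at orig (0,2); cuts so far [(0, 2)]; region rows[0,16) x cols[2,3) = 16x1
Op 5 cut(5, 0): punch at orig (5,2); cuts so far [(0, 2), (5, 2)]; region rows[0,16) x cols[2,3) = 16x1
Op 6 cut(3, 0): punch at orig (3,2); cuts so far [(0, 2), (3, 2), (5, 2)]; region rows[0,16) x cols[2,3) = 16x1
Unfold 1 (reflect across v@3): 6 holes -> [(0, 2), (0, 3), (3, 2), (3, 3), (5, 2), (5, 3)]
Unfold 2 (reflect across v@2): 12 holes -> [(0, 0), (0, 1), (0, 2), (0, 3), (3, 0), (3, 1), (3, 2), (3, 3), (5, 0), (5, 1), (5, 2), (5, 3)]
Unfold 3 (reflect across v@4): 24 holes -> [(0, 0), (0, 1), (0, 2), (0, 3), (0, 4), (0, 5), (0, 6), (0, 7), (3, 0), (3, 1), (3, 2), (3, 3), (3, 4), (3, 5), (3, 6), (3, 7), (5, 0), (5, 1), (5, 2), (5, 3), (5, 4), (5, 5), (5, 6), (5, 7)]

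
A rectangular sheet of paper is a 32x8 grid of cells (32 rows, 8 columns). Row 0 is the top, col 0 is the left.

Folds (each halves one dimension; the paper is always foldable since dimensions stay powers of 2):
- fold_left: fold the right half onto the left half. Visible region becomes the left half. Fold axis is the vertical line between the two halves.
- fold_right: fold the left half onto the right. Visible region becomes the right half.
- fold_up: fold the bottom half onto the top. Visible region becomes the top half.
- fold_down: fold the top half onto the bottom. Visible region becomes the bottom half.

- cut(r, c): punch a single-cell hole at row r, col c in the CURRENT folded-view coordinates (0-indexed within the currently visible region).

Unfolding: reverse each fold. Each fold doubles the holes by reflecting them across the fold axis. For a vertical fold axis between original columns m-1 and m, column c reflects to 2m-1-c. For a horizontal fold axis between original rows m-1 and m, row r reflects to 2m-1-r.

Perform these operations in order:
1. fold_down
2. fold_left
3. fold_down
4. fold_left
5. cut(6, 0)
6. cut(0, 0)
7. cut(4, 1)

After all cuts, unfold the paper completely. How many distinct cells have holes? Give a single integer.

Answer: 48

Derivation:
Op 1 fold_down: fold axis h@16; visible region now rows[16,32) x cols[0,8) = 16x8
Op 2 fold_left: fold axis v@4; visible region now rows[16,32) x cols[0,4) = 16x4
Op 3 fold_down: fold axis h@24; visible region now rows[24,32) x cols[0,4) = 8x4
Op 4 fold_left: fold axis v@2; visible region now rows[24,32) x cols[0,2) = 8x2
Op 5 cut(6, 0): punch at orig (30,0); cuts so far [(30, 0)]; region rows[24,32) x cols[0,2) = 8x2
Op 6 cut(0, 0): punch at orig (24,0); cuts so far [(24, 0), (30, 0)]; region rows[24,32) x cols[0,2) = 8x2
Op 7 cut(4, 1): punch at orig (28,1); cuts so far [(24, 0), (28, 1), (30, 0)]; region rows[24,32) x cols[0,2) = 8x2
Unfold 1 (reflect across v@2): 6 holes -> [(24, 0), (24, 3), (28, 1), (28, 2), (30, 0), (30, 3)]
Unfold 2 (reflect across h@24): 12 holes -> [(17, 0), (17, 3), (19, 1), (19, 2), (23, 0), (23, 3), (24, 0), (24, 3), (28, 1), (28, 2), (30, 0), (30, 3)]
Unfold 3 (reflect across v@4): 24 holes -> [(17, 0), (17, 3), (17, 4), (17, 7), (19, 1), (19, 2), (19, 5), (19, 6), (23, 0), (23, 3), (23, 4), (23, 7), (24, 0), (24, 3), (24, 4), (24, 7), (28, 1), (28, 2), (28, 5), (28, 6), (30, 0), (30, 3), (30, 4), (30, 7)]
Unfold 4 (reflect across h@16): 48 holes -> [(1, 0), (1, 3), (1, 4), (1, 7), (3, 1), (3, 2), (3, 5), (3, 6), (7, 0), (7, 3), (7, 4), (7, 7), (8, 0), (8, 3), (8, 4), (8, 7), (12, 1), (12, 2), (12, 5), (12, 6), (14, 0), (14, 3), (14, 4), (14, 7), (17, 0), (17, 3), (17, 4), (17, 7), (19, 1), (19, 2), (19, 5), (19, 6), (23, 0), (23, 3), (23, 4), (23, 7), (24, 0), (24, 3), (24, 4), (24, 7), (28, 1), (28, 2), (28, 5), (28, 6), (30, 0), (30, 3), (30, 4), (30, 7)]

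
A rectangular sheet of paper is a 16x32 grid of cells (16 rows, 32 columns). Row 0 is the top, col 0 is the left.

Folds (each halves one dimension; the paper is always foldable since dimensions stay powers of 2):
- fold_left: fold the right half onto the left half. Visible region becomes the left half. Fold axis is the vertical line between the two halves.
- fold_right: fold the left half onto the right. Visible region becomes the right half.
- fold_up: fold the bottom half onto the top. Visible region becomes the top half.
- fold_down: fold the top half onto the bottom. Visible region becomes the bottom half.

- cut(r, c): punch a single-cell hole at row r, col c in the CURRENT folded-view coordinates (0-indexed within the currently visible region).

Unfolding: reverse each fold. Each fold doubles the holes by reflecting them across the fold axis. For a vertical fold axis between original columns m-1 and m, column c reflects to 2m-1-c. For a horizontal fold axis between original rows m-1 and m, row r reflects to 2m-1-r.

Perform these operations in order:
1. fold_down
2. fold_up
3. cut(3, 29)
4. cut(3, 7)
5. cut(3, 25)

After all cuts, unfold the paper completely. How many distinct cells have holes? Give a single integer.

Answer: 12

Derivation:
Op 1 fold_down: fold axis h@8; visible region now rows[8,16) x cols[0,32) = 8x32
Op 2 fold_up: fold axis h@12; visible region now rows[8,12) x cols[0,32) = 4x32
Op 3 cut(3, 29): punch at orig (11,29); cuts so far [(11, 29)]; region rows[8,12) x cols[0,32) = 4x32
Op 4 cut(3, 7): punch at orig (11,7); cuts so far [(11, 7), (11, 29)]; region rows[8,12) x cols[0,32) = 4x32
Op 5 cut(3, 25): punch at orig (11,25); cuts so far [(11, 7), (11, 25), (11, 29)]; region rows[8,12) x cols[0,32) = 4x32
Unfold 1 (reflect across h@12): 6 holes -> [(11, 7), (11, 25), (11, 29), (12, 7), (12, 25), (12, 29)]
Unfold 2 (reflect across h@8): 12 holes -> [(3, 7), (3, 25), (3, 29), (4, 7), (4, 25), (4, 29), (11, 7), (11, 25), (11, 29), (12, 7), (12, 25), (12, 29)]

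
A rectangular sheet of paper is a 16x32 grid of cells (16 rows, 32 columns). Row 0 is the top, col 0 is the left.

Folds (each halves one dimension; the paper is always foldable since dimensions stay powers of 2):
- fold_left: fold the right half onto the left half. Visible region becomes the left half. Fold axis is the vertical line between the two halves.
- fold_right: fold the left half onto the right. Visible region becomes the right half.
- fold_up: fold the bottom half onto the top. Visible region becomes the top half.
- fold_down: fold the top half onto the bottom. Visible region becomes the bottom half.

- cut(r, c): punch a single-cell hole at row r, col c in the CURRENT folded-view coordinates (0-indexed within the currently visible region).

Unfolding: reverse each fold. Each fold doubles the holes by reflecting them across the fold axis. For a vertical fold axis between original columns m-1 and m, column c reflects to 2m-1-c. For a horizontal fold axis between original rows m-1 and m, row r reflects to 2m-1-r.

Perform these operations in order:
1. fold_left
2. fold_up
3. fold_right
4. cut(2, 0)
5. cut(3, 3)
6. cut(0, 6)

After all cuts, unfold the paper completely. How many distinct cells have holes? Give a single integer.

Answer: 24

Derivation:
Op 1 fold_left: fold axis v@16; visible region now rows[0,16) x cols[0,16) = 16x16
Op 2 fold_up: fold axis h@8; visible region now rows[0,8) x cols[0,16) = 8x16
Op 3 fold_right: fold axis v@8; visible region now rows[0,8) x cols[8,16) = 8x8
Op 4 cut(2, 0): punch at orig (2,8); cuts so far [(2, 8)]; region rows[0,8) x cols[8,16) = 8x8
Op 5 cut(3, 3): punch at orig (3,11); cuts so far [(2, 8), (3, 11)]; region rows[0,8) x cols[8,16) = 8x8
Op 6 cut(0, 6): punch at orig (0,14); cuts so far [(0, 14), (2, 8), (3, 11)]; region rows[0,8) x cols[8,16) = 8x8
Unfold 1 (reflect across v@8): 6 holes -> [(0, 1), (0, 14), (2, 7), (2, 8), (3, 4), (3, 11)]
Unfold 2 (reflect across h@8): 12 holes -> [(0, 1), (0, 14), (2, 7), (2, 8), (3, 4), (3, 11), (12, 4), (12, 11), (13, 7), (13, 8), (15, 1), (15, 14)]
Unfold 3 (reflect across v@16): 24 holes -> [(0, 1), (0, 14), (0, 17), (0, 30), (2, 7), (2, 8), (2, 23), (2, 24), (3, 4), (3, 11), (3, 20), (3, 27), (12, 4), (12, 11), (12, 20), (12, 27), (13, 7), (13, 8), (13, 23), (13, 24), (15, 1), (15, 14), (15, 17), (15, 30)]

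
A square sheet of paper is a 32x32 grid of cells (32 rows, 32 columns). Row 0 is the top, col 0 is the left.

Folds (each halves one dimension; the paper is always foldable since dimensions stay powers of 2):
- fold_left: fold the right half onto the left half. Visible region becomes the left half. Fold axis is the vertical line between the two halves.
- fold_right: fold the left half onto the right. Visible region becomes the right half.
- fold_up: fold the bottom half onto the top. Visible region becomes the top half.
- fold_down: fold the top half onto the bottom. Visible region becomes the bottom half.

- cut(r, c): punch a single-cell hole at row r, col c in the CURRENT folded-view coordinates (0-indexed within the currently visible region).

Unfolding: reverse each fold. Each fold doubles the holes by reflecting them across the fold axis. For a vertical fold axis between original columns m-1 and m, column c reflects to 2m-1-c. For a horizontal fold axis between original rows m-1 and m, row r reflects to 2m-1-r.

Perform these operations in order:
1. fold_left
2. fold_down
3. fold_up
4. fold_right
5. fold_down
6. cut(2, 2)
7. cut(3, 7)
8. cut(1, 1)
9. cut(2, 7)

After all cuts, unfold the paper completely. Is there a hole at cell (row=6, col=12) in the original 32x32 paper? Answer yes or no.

Answer: no

Derivation:
Op 1 fold_left: fold axis v@16; visible region now rows[0,32) x cols[0,16) = 32x16
Op 2 fold_down: fold axis h@16; visible region now rows[16,32) x cols[0,16) = 16x16
Op 3 fold_up: fold axis h@24; visible region now rows[16,24) x cols[0,16) = 8x16
Op 4 fold_right: fold axis v@8; visible region now rows[16,24) x cols[8,16) = 8x8
Op 5 fold_down: fold axis h@20; visible region now rows[20,24) x cols[8,16) = 4x8
Op 6 cut(2, 2): punch at orig (22,10); cuts so far [(22, 10)]; region rows[20,24) x cols[8,16) = 4x8
Op 7 cut(3, 7): punch at orig (23,15); cuts so far [(22, 10), (23, 15)]; region rows[20,24) x cols[8,16) = 4x8
Op 8 cut(1, 1): punch at orig (21,9); cuts so far [(21, 9), (22, 10), (23, 15)]; region rows[20,24) x cols[8,16) = 4x8
Op 9 cut(2, 7): punch at orig (22,15); cuts so far [(21, 9), (22, 10), (22, 15), (23, 15)]; region rows[20,24) x cols[8,16) = 4x8
Unfold 1 (reflect across h@20): 8 holes -> [(16, 15), (17, 10), (17, 15), (18, 9), (21, 9), (22, 10), (22, 15), (23, 15)]
Unfold 2 (reflect across v@8): 16 holes -> [(16, 0), (16, 15), (17, 0), (17, 5), (17, 10), (17, 15), (18, 6), (18, 9), (21, 6), (21, 9), (22, 0), (22, 5), (22, 10), (22, 15), (23, 0), (23, 15)]
Unfold 3 (reflect across h@24): 32 holes -> [(16, 0), (16, 15), (17, 0), (17, 5), (17, 10), (17, 15), (18, 6), (18, 9), (21, 6), (21, 9), (22, 0), (22, 5), (22, 10), (22, 15), (23, 0), (23, 15), (24, 0), (24, 15), (25, 0), (25, 5), (25, 10), (25, 15), (26, 6), (26, 9), (29, 6), (29, 9), (30, 0), (30, 5), (30, 10), (30, 15), (31, 0), (31, 15)]
Unfold 4 (reflect across h@16): 64 holes -> [(0, 0), (0, 15), (1, 0), (1, 5), (1, 10), (1, 15), (2, 6), (2, 9), (5, 6), (5, 9), (6, 0), (6, 5), (6, 10), (6, 15), (7, 0), (7, 15), (8, 0), (8, 15), (9, 0), (9, 5), (9, 10), (9, 15), (10, 6), (10, 9), (13, 6), (13, 9), (14, 0), (14, 5), (14, 10), (14, 15), (15, 0), (15, 15), (16, 0), (16, 15), (17, 0), (17, 5), (17, 10), (17, 15), (18, 6), (18, 9), (21, 6), (21, 9), (22, 0), (22, 5), (22, 10), (22, 15), (23, 0), (23, 15), (24, 0), (24, 15), (25, 0), (25, 5), (25, 10), (25, 15), (26, 6), (26, 9), (29, 6), (29, 9), (30, 0), (30, 5), (30, 10), (30, 15), (31, 0), (31, 15)]
Unfold 5 (reflect across v@16): 128 holes -> [(0, 0), (0, 15), (0, 16), (0, 31), (1, 0), (1, 5), (1, 10), (1, 15), (1, 16), (1, 21), (1, 26), (1, 31), (2, 6), (2, 9), (2, 22), (2, 25), (5, 6), (5, 9), (5, 22), (5, 25), (6, 0), (6, 5), (6, 10), (6, 15), (6, 16), (6, 21), (6, 26), (6, 31), (7, 0), (7, 15), (7, 16), (7, 31), (8, 0), (8, 15), (8, 16), (8, 31), (9, 0), (9, 5), (9, 10), (9, 15), (9, 16), (9, 21), (9, 26), (9, 31), (10, 6), (10, 9), (10, 22), (10, 25), (13, 6), (13, 9), (13, 22), (13, 25), (14, 0), (14, 5), (14, 10), (14, 15), (14, 16), (14, 21), (14, 26), (14, 31), (15, 0), (15, 15), (15, 16), (15, 31), (16, 0), (16, 15), (16, 16), (16, 31), (17, 0), (17, 5), (17, 10), (17, 15), (17, 16), (17, 21), (17, 26), (17, 31), (18, 6), (18, 9), (18, 22), (18, 25), (21, 6), (21, 9), (21, 22), (21, 25), (22, 0), (22, 5), (22, 10), (22, 15), (22, 16), (22, 21), (22, 26), (22, 31), (23, 0), (23, 15), (23, 16), (23, 31), (24, 0), (24, 15), (24, 16), (24, 31), (25, 0), (25, 5), (25, 10), (25, 15), (25, 16), (25, 21), (25, 26), (25, 31), (26, 6), (26, 9), (26, 22), (26, 25), (29, 6), (29, 9), (29, 22), (29, 25), (30, 0), (30, 5), (30, 10), (30, 15), (30, 16), (30, 21), (30, 26), (30, 31), (31, 0), (31, 15), (31, 16), (31, 31)]
Holes: [(0, 0), (0, 15), (0, 16), (0, 31), (1, 0), (1, 5), (1, 10), (1, 15), (1, 16), (1, 21), (1, 26), (1, 31), (2, 6), (2, 9), (2, 22), (2, 25), (5, 6), (5, 9), (5, 22), (5, 25), (6, 0), (6, 5), (6, 10), (6, 15), (6, 16), (6, 21), (6, 26), (6, 31), (7, 0), (7, 15), (7, 16), (7, 31), (8, 0), (8, 15), (8, 16), (8, 31), (9, 0), (9, 5), (9, 10), (9, 15), (9, 16), (9, 21), (9, 26), (9, 31), (10, 6), (10, 9), (10, 22), (10, 25), (13, 6), (13, 9), (13, 22), (13, 25), (14, 0), (14, 5), (14, 10), (14, 15), (14, 16), (14, 21), (14, 26), (14, 31), (15, 0), (15, 15), (15, 16), (15, 31), (16, 0), (16, 15), (16, 16), (16, 31), (17, 0), (17, 5), (17, 10), (17, 15), (17, 16), (17, 21), (17, 26), (17, 31), (18, 6), (18, 9), (18, 22), (18, 25), (21, 6), (21, 9), (21, 22), (21, 25), (22, 0), (22, 5), (22, 10), (22, 15), (22, 16), (22, 21), (22, 26), (22, 31), (23, 0), (23, 15), (23, 16), (23, 31), (24, 0), (24, 15), (24, 16), (24, 31), (25, 0), (25, 5), (25, 10), (25, 15), (25, 16), (25, 21), (25, 26), (25, 31), (26, 6), (26, 9), (26, 22), (26, 25), (29, 6), (29, 9), (29, 22), (29, 25), (30, 0), (30, 5), (30, 10), (30, 15), (30, 16), (30, 21), (30, 26), (30, 31), (31, 0), (31, 15), (31, 16), (31, 31)]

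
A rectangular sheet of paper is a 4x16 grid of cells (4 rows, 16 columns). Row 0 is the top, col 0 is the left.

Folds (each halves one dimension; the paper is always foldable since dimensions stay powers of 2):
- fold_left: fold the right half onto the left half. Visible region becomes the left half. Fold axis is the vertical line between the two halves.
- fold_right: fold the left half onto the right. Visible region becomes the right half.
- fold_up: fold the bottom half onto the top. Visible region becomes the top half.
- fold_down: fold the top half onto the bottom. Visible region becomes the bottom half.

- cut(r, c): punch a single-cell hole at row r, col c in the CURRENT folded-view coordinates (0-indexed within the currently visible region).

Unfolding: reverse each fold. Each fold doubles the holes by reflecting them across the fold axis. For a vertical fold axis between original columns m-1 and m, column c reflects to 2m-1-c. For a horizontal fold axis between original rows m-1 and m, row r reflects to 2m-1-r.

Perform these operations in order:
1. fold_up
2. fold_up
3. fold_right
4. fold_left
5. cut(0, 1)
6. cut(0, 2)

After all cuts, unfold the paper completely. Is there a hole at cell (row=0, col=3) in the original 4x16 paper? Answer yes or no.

Op 1 fold_up: fold axis h@2; visible region now rows[0,2) x cols[0,16) = 2x16
Op 2 fold_up: fold axis h@1; visible region now rows[0,1) x cols[0,16) = 1x16
Op 3 fold_right: fold axis v@8; visible region now rows[0,1) x cols[8,16) = 1x8
Op 4 fold_left: fold axis v@12; visible region now rows[0,1) x cols[8,12) = 1x4
Op 5 cut(0, 1): punch at orig (0,9); cuts so far [(0, 9)]; region rows[0,1) x cols[8,12) = 1x4
Op 6 cut(0, 2): punch at orig (0,10); cuts so far [(0, 9), (0, 10)]; region rows[0,1) x cols[8,12) = 1x4
Unfold 1 (reflect across v@12): 4 holes -> [(0, 9), (0, 10), (0, 13), (0, 14)]
Unfold 2 (reflect across v@8): 8 holes -> [(0, 1), (0, 2), (0, 5), (0, 6), (0, 9), (0, 10), (0, 13), (0, 14)]
Unfold 3 (reflect across h@1): 16 holes -> [(0, 1), (0, 2), (0, 5), (0, 6), (0, 9), (0, 10), (0, 13), (0, 14), (1, 1), (1, 2), (1, 5), (1, 6), (1, 9), (1, 10), (1, 13), (1, 14)]
Unfold 4 (reflect across h@2): 32 holes -> [(0, 1), (0, 2), (0, 5), (0, 6), (0, 9), (0, 10), (0, 13), (0, 14), (1, 1), (1, 2), (1, 5), (1, 6), (1, 9), (1, 10), (1, 13), (1, 14), (2, 1), (2, 2), (2, 5), (2, 6), (2, 9), (2, 10), (2, 13), (2, 14), (3, 1), (3, 2), (3, 5), (3, 6), (3, 9), (3, 10), (3, 13), (3, 14)]
Holes: [(0, 1), (0, 2), (0, 5), (0, 6), (0, 9), (0, 10), (0, 13), (0, 14), (1, 1), (1, 2), (1, 5), (1, 6), (1, 9), (1, 10), (1, 13), (1, 14), (2, 1), (2, 2), (2, 5), (2, 6), (2, 9), (2, 10), (2, 13), (2, 14), (3, 1), (3, 2), (3, 5), (3, 6), (3, 9), (3, 10), (3, 13), (3, 14)]

Answer: no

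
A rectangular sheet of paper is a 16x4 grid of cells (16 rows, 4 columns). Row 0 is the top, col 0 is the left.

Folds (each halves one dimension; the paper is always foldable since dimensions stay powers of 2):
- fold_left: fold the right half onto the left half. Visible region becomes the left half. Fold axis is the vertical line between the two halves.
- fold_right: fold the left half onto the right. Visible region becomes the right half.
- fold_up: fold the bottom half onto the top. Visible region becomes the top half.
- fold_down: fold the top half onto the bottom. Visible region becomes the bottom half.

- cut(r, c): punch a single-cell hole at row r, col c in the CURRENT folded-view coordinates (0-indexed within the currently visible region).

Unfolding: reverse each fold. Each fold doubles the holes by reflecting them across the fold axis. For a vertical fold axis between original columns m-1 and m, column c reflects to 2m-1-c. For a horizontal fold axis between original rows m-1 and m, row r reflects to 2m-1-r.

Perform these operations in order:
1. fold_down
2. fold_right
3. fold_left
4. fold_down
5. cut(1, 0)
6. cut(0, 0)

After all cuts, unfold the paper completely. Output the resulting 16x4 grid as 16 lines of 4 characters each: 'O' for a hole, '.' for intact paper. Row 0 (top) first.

Answer: ....
....
OOOO
OOOO
OOOO
OOOO
....
....
....
....
OOOO
OOOO
OOOO
OOOO
....
....

Derivation:
Op 1 fold_down: fold axis h@8; visible region now rows[8,16) x cols[0,4) = 8x4
Op 2 fold_right: fold axis v@2; visible region now rows[8,16) x cols[2,4) = 8x2
Op 3 fold_left: fold axis v@3; visible region now rows[8,16) x cols[2,3) = 8x1
Op 4 fold_down: fold axis h@12; visible region now rows[12,16) x cols[2,3) = 4x1
Op 5 cut(1, 0): punch at orig (13,2); cuts so far [(13, 2)]; region rows[12,16) x cols[2,3) = 4x1
Op 6 cut(0, 0): punch at orig (12,2); cuts so far [(12, 2), (13, 2)]; region rows[12,16) x cols[2,3) = 4x1
Unfold 1 (reflect across h@12): 4 holes -> [(10, 2), (11, 2), (12, 2), (13, 2)]
Unfold 2 (reflect across v@3): 8 holes -> [(10, 2), (10, 3), (11, 2), (11, 3), (12, 2), (12, 3), (13, 2), (13, 3)]
Unfold 3 (reflect across v@2): 16 holes -> [(10, 0), (10, 1), (10, 2), (10, 3), (11, 0), (11, 1), (11, 2), (11, 3), (12, 0), (12, 1), (12, 2), (12, 3), (13, 0), (13, 1), (13, 2), (13, 3)]
Unfold 4 (reflect across h@8): 32 holes -> [(2, 0), (2, 1), (2, 2), (2, 3), (3, 0), (3, 1), (3, 2), (3, 3), (4, 0), (4, 1), (4, 2), (4, 3), (5, 0), (5, 1), (5, 2), (5, 3), (10, 0), (10, 1), (10, 2), (10, 3), (11, 0), (11, 1), (11, 2), (11, 3), (12, 0), (12, 1), (12, 2), (12, 3), (13, 0), (13, 1), (13, 2), (13, 3)]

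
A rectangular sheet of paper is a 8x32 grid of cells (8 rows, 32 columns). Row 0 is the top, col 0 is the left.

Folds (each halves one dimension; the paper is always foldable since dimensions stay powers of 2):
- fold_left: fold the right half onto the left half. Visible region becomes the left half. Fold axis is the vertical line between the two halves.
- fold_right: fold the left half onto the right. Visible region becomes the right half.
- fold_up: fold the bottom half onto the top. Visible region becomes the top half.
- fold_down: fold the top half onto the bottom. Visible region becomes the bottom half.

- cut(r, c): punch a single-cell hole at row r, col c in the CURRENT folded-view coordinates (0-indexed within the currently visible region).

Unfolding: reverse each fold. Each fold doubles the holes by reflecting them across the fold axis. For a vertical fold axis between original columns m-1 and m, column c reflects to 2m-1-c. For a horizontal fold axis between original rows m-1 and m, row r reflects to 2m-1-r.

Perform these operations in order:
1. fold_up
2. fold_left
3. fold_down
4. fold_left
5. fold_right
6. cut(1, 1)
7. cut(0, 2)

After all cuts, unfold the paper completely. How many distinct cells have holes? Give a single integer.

Answer: 64

Derivation:
Op 1 fold_up: fold axis h@4; visible region now rows[0,4) x cols[0,32) = 4x32
Op 2 fold_left: fold axis v@16; visible region now rows[0,4) x cols[0,16) = 4x16
Op 3 fold_down: fold axis h@2; visible region now rows[2,4) x cols[0,16) = 2x16
Op 4 fold_left: fold axis v@8; visible region now rows[2,4) x cols[0,8) = 2x8
Op 5 fold_right: fold axis v@4; visible region now rows[2,4) x cols[4,8) = 2x4
Op 6 cut(1, 1): punch at orig (3,5); cuts so far [(3, 5)]; region rows[2,4) x cols[4,8) = 2x4
Op 7 cut(0, 2): punch at orig (2,6); cuts so far [(2, 6), (3, 5)]; region rows[2,4) x cols[4,8) = 2x4
Unfold 1 (reflect across v@4): 4 holes -> [(2, 1), (2, 6), (3, 2), (3, 5)]
Unfold 2 (reflect across v@8): 8 holes -> [(2, 1), (2, 6), (2, 9), (2, 14), (3, 2), (3, 5), (3, 10), (3, 13)]
Unfold 3 (reflect across h@2): 16 holes -> [(0, 2), (0, 5), (0, 10), (0, 13), (1, 1), (1, 6), (1, 9), (1, 14), (2, 1), (2, 6), (2, 9), (2, 14), (3, 2), (3, 5), (3, 10), (3, 13)]
Unfold 4 (reflect across v@16): 32 holes -> [(0, 2), (0, 5), (0, 10), (0, 13), (0, 18), (0, 21), (0, 26), (0, 29), (1, 1), (1, 6), (1, 9), (1, 14), (1, 17), (1, 22), (1, 25), (1, 30), (2, 1), (2, 6), (2, 9), (2, 14), (2, 17), (2, 22), (2, 25), (2, 30), (3, 2), (3, 5), (3, 10), (3, 13), (3, 18), (3, 21), (3, 26), (3, 29)]
Unfold 5 (reflect across h@4): 64 holes -> [(0, 2), (0, 5), (0, 10), (0, 13), (0, 18), (0, 21), (0, 26), (0, 29), (1, 1), (1, 6), (1, 9), (1, 14), (1, 17), (1, 22), (1, 25), (1, 30), (2, 1), (2, 6), (2, 9), (2, 14), (2, 17), (2, 22), (2, 25), (2, 30), (3, 2), (3, 5), (3, 10), (3, 13), (3, 18), (3, 21), (3, 26), (3, 29), (4, 2), (4, 5), (4, 10), (4, 13), (4, 18), (4, 21), (4, 26), (4, 29), (5, 1), (5, 6), (5, 9), (5, 14), (5, 17), (5, 22), (5, 25), (5, 30), (6, 1), (6, 6), (6, 9), (6, 14), (6, 17), (6, 22), (6, 25), (6, 30), (7, 2), (7, 5), (7, 10), (7, 13), (7, 18), (7, 21), (7, 26), (7, 29)]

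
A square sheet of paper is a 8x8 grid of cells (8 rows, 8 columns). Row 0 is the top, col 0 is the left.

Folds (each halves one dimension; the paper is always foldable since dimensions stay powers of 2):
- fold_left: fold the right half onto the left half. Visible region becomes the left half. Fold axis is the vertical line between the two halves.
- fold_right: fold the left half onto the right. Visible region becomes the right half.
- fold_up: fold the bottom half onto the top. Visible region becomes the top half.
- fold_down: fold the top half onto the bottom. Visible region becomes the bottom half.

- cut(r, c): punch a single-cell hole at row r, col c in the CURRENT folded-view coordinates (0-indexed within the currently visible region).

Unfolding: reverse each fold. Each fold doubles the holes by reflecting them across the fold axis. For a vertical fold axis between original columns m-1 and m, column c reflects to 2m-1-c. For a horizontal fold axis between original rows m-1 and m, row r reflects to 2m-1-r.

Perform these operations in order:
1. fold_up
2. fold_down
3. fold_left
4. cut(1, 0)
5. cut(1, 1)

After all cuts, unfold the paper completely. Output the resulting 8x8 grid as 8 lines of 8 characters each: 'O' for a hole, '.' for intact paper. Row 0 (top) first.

Answer: OO....OO
........
........
OO....OO
OO....OO
........
........
OO....OO

Derivation:
Op 1 fold_up: fold axis h@4; visible region now rows[0,4) x cols[0,8) = 4x8
Op 2 fold_down: fold axis h@2; visible region now rows[2,4) x cols[0,8) = 2x8
Op 3 fold_left: fold axis v@4; visible region now rows[2,4) x cols[0,4) = 2x4
Op 4 cut(1, 0): punch at orig (3,0); cuts so far [(3, 0)]; region rows[2,4) x cols[0,4) = 2x4
Op 5 cut(1, 1): punch at orig (3,1); cuts so far [(3, 0), (3, 1)]; region rows[2,4) x cols[0,4) = 2x4
Unfold 1 (reflect across v@4): 4 holes -> [(3, 0), (3, 1), (3, 6), (3, 7)]
Unfold 2 (reflect across h@2): 8 holes -> [(0, 0), (0, 1), (0, 6), (0, 7), (3, 0), (3, 1), (3, 6), (3, 7)]
Unfold 3 (reflect across h@4): 16 holes -> [(0, 0), (0, 1), (0, 6), (0, 7), (3, 0), (3, 1), (3, 6), (3, 7), (4, 0), (4, 1), (4, 6), (4, 7), (7, 0), (7, 1), (7, 6), (7, 7)]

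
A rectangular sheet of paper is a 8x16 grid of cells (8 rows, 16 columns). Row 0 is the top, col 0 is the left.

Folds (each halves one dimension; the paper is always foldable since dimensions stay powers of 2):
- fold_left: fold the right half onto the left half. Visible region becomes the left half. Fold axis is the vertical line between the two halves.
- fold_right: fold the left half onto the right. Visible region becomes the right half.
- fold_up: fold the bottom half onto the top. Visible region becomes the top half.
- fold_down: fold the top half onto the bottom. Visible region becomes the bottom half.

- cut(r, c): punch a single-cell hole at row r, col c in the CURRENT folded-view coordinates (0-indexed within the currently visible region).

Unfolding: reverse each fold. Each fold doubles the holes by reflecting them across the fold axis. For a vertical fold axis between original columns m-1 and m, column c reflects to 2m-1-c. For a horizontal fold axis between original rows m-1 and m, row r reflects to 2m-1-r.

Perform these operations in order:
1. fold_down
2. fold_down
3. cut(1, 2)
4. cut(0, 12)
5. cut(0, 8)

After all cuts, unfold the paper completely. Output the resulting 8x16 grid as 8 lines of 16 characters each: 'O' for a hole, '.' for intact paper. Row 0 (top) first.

Answer: ..O.............
........O...O...
........O...O...
..O.............
..O.............
........O...O...
........O...O...
..O.............

Derivation:
Op 1 fold_down: fold axis h@4; visible region now rows[4,8) x cols[0,16) = 4x16
Op 2 fold_down: fold axis h@6; visible region now rows[6,8) x cols[0,16) = 2x16
Op 3 cut(1, 2): punch at orig (7,2); cuts so far [(7, 2)]; region rows[6,8) x cols[0,16) = 2x16
Op 4 cut(0, 12): punch at orig (6,12); cuts so far [(6, 12), (7, 2)]; region rows[6,8) x cols[0,16) = 2x16
Op 5 cut(0, 8): punch at orig (6,8); cuts so far [(6, 8), (6, 12), (7, 2)]; region rows[6,8) x cols[0,16) = 2x16
Unfold 1 (reflect across h@6): 6 holes -> [(4, 2), (5, 8), (5, 12), (6, 8), (6, 12), (7, 2)]
Unfold 2 (reflect across h@4): 12 holes -> [(0, 2), (1, 8), (1, 12), (2, 8), (2, 12), (3, 2), (4, 2), (5, 8), (5, 12), (6, 8), (6, 12), (7, 2)]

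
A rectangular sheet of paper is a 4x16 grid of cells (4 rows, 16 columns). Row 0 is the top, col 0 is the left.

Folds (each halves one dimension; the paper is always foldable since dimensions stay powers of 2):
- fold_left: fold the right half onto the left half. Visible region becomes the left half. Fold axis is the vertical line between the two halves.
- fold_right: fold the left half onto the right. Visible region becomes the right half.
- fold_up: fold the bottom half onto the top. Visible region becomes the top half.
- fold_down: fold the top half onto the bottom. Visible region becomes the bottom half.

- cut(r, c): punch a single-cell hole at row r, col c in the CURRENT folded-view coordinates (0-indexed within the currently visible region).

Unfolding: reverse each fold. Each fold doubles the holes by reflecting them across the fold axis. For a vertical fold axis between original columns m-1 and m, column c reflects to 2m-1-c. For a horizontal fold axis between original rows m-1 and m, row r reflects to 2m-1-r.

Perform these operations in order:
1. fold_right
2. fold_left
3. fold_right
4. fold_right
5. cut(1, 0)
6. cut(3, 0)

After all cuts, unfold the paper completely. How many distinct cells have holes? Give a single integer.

Answer: 32

Derivation:
Op 1 fold_right: fold axis v@8; visible region now rows[0,4) x cols[8,16) = 4x8
Op 2 fold_left: fold axis v@12; visible region now rows[0,4) x cols[8,12) = 4x4
Op 3 fold_right: fold axis v@10; visible region now rows[0,4) x cols[10,12) = 4x2
Op 4 fold_right: fold axis v@11; visible region now rows[0,4) x cols[11,12) = 4x1
Op 5 cut(1, 0): punch at orig (1,11); cuts so far [(1, 11)]; region rows[0,4) x cols[11,12) = 4x1
Op 6 cut(3, 0): punch at orig (3,11); cuts so far [(1, 11), (3, 11)]; region rows[0,4) x cols[11,12) = 4x1
Unfold 1 (reflect across v@11): 4 holes -> [(1, 10), (1, 11), (3, 10), (3, 11)]
Unfold 2 (reflect across v@10): 8 holes -> [(1, 8), (1, 9), (1, 10), (1, 11), (3, 8), (3, 9), (3, 10), (3, 11)]
Unfold 3 (reflect across v@12): 16 holes -> [(1, 8), (1, 9), (1, 10), (1, 11), (1, 12), (1, 13), (1, 14), (1, 15), (3, 8), (3, 9), (3, 10), (3, 11), (3, 12), (3, 13), (3, 14), (3, 15)]
Unfold 4 (reflect across v@8): 32 holes -> [(1, 0), (1, 1), (1, 2), (1, 3), (1, 4), (1, 5), (1, 6), (1, 7), (1, 8), (1, 9), (1, 10), (1, 11), (1, 12), (1, 13), (1, 14), (1, 15), (3, 0), (3, 1), (3, 2), (3, 3), (3, 4), (3, 5), (3, 6), (3, 7), (3, 8), (3, 9), (3, 10), (3, 11), (3, 12), (3, 13), (3, 14), (3, 15)]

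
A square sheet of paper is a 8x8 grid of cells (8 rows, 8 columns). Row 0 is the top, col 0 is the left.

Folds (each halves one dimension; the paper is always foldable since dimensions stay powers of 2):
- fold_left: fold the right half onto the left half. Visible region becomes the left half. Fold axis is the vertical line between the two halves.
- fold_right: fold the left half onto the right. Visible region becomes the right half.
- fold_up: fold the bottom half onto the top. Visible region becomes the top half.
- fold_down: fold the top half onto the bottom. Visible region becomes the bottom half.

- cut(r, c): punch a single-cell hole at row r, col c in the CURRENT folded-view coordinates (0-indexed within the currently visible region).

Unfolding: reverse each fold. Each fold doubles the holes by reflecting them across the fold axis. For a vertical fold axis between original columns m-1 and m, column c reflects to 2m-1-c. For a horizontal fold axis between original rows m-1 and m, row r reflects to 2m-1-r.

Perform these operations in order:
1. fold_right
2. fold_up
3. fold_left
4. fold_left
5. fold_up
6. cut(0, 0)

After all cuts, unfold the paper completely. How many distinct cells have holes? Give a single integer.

Op 1 fold_right: fold axis v@4; visible region now rows[0,8) x cols[4,8) = 8x4
Op 2 fold_up: fold axis h@4; visible region now rows[0,4) x cols[4,8) = 4x4
Op 3 fold_left: fold axis v@6; visible region now rows[0,4) x cols[4,6) = 4x2
Op 4 fold_left: fold axis v@5; visible region now rows[0,4) x cols[4,5) = 4x1
Op 5 fold_up: fold axis h@2; visible region now rows[0,2) x cols[4,5) = 2x1
Op 6 cut(0, 0): punch at orig (0,4); cuts so far [(0, 4)]; region rows[0,2) x cols[4,5) = 2x1
Unfold 1 (reflect across h@2): 2 holes -> [(0, 4), (3, 4)]
Unfold 2 (reflect across v@5): 4 holes -> [(0, 4), (0, 5), (3, 4), (3, 5)]
Unfold 3 (reflect across v@6): 8 holes -> [(0, 4), (0, 5), (0, 6), (0, 7), (3, 4), (3, 5), (3, 6), (3, 7)]
Unfold 4 (reflect across h@4): 16 holes -> [(0, 4), (0, 5), (0, 6), (0, 7), (3, 4), (3, 5), (3, 6), (3, 7), (4, 4), (4, 5), (4, 6), (4, 7), (7, 4), (7, 5), (7, 6), (7, 7)]
Unfold 5 (reflect across v@4): 32 holes -> [(0, 0), (0, 1), (0, 2), (0, 3), (0, 4), (0, 5), (0, 6), (0, 7), (3, 0), (3, 1), (3, 2), (3, 3), (3, 4), (3, 5), (3, 6), (3, 7), (4, 0), (4, 1), (4, 2), (4, 3), (4, 4), (4, 5), (4, 6), (4, 7), (7, 0), (7, 1), (7, 2), (7, 3), (7, 4), (7, 5), (7, 6), (7, 7)]

Answer: 32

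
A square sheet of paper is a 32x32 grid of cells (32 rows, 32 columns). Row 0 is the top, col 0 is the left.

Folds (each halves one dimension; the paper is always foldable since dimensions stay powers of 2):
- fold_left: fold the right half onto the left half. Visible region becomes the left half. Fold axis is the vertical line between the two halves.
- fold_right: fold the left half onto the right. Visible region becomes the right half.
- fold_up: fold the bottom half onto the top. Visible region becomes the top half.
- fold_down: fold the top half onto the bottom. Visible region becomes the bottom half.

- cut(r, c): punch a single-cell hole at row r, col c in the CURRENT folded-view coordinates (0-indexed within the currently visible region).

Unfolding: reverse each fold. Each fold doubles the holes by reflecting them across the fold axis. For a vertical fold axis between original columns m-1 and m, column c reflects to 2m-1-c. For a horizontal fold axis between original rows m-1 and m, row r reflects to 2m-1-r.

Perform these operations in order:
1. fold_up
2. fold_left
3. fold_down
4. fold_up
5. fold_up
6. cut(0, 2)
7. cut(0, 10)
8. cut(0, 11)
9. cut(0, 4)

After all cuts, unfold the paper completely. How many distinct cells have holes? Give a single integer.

Answer: 128

Derivation:
Op 1 fold_up: fold axis h@16; visible region now rows[0,16) x cols[0,32) = 16x32
Op 2 fold_left: fold axis v@16; visible region now rows[0,16) x cols[0,16) = 16x16
Op 3 fold_down: fold axis h@8; visible region now rows[8,16) x cols[0,16) = 8x16
Op 4 fold_up: fold axis h@12; visible region now rows[8,12) x cols[0,16) = 4x16
Op 5 fold_up: fold axis h@10; visible region now rows[8,10) x cols[0,16) = 2x16
Op 6 cut(0, 2): punch at orig (8,2); cuts so far [(8, 2)]; region rows[8,10) x cols[0,16) = 2x16
Op 7 cut(0, 10): punch at orig (8,10); cuts so far [(8, 2), (8, 10)]; region rows[8,10) x cols[0,16) = 2x16
Op 8 cut(0, 11): punch at orig (8,11); cuts so far [(8, 2), (8, 10), (8, 11)]; region rows[8,10) x cols[0,16) = 2x16
Op 9 cut(0, 4): punch at orig (8,4); cuts so far [(8, 2), (8, 4), (8, 10), (8, 11)]; region rows[8,10) x cols[0,16) = 2x16
Unfold 1 (reflect across h@10): 8 holes -> [(8, 2), (8, 4), (8, 10), (8, 11), (11, 2), (11, 4), (11, 10), (11, 11)]
Unfold 2 (reflect across h@12): 16 holes -> [(8, 2), (8, 4), (8, 10), (8, 11), (11, 2), (11, 4), (11, 10), (11, 11), (12, 2), (12, 4), (12, 10), (12, 11), (15, 2), (15, 4), (15, 10), (15, 11)]
Unfold 3 (reflect across h@8): 32 holes -> [(0, 2), (0, 4), (0, 10), (0, 11), (3, 2), (3, 4), (3, 10), (3, 11), (4, 2), (4, 4), (4, 10), (4, 11), (7, 2), (7, 4), (7, 10), (7, 11), (8, 2), (8, 4), (8, 10), (8, 11), (11, 2), (11, 4), (11, 10), (11, 11), (12, 2), (12, 4), (12, 10), (12, 11), (15, 2), (15, 4), (15, 10), (15, 11)]
Unfold 4 (reflect across v@16): 64 holes -> [(0, 2), (0, 4), (0, 10), (0, 11), (0, 20), (0, 21), (0, 27), (0, 29), (3, 2), (3, 4), (3, 10), (3, 11), (3, 20), (3, 21), (3, 27), (3, 29), (4, 2), (4, 4), (4, 10), (4, 11), (4, 20), (4, 21), (4, 27), (4, 29), (7, 2), (7, 4), (7, 10), (7, 11), (7, 20), (7, 21), (7, 27), (7, 29), (8, 2), (8, 4), (8, 10), (8, 11), (8, 20), (8, 21), (8, 27), (8, 29), (11, 2), (11, 4), (11, 10), (11, 11), (11, 20), (11, 21), (11, 27), (11, 29), (12, 2), (12, 4), (12, 10), (12, 11), (12, 20), (12, 21), (12, 27), (12, 29), (15, 2), (15, 4), (15, 10), (15, 11), (15, 20), (15, 21), (15, 27), (15, 29)]
Unfold 5 (reflect across h@16): 128 holes -> [(0, 2), (0, 4), (0, 10), (0, 11), (0, 20), (0, 21), (0, 27), (0, 29), (3, 2), (3, 4), (3, 10), (3, 11), (3, 20), (3, 21), (3, 27), (3, 29), (4, 2), (4, 4), (4, 10), (4, 11), (4, 20), (4, 21), (4, 27), (4, 29), (7, 2), (7, 4), (7, 10), (7, 11), (7, 20), (7, 21), (7, 27), (7, 29), (8, 2), (8, 4), (8, 10), (8, 11), (8, 20), (8, 21), (8, 27), (8, 29), (11, 2), (11, 4), (11, 10), (11, 11), (11, 20), (11, 21), (11, 27), (11, 29), (12, 2), (12, 4), (12, 10), (12, 11), (12, 20), (12, 21), (12, 27), (12, 29), (15, 2), (15, 4), (15, 10), (15, 11), (15, 20), (15, 21), (15, 27), (15, 29), (16, 2), (16, 4), (16, 10), (16, 11), (16, 20), (16, 21), (16, 27), (16, 29), (19, 2), (19, 4), (19, 10), (19, 11), (19, 20), (19, 21), (19, 27), (19, 29), (20, 2), (20, 4), (20, 10), (20, 11), (20, 20), (20, 21), (20, 27), (20, 29), (23, 2), (23, 4), (23, 10), (23, 11), (23, 20), (23, 21), (23, 27), (23, 29), (24, 2), (24, 4), (24, 10), (24, 11), (24, 20), (24, 21), (24, 27), (24, 29), (27, 2), (27, 4), (27, 10), (27, 11), (27, 20), (27, 21), (27, 27), (27, 29), (28, 2), (28, 4), (28, 10), (28, 11), (28, 20), (28, 21), (28, 27), (28, 29), (31, 2), (31, 4), (31, 10), (31, 11), (31, 20), (31, 21), (31, 27), (31, 29)]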